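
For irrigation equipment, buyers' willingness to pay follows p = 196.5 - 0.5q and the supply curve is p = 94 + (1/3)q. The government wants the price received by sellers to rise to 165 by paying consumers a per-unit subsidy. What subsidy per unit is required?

At a seller price of 165, quantity supplied is -282 + 3·165 = 213.
Buyers absorb 213 only when they pay pb = 196.5 − 0.5·213 = 90.
s = ps − pb = 165 − 90 = 75.

Required subsidy s = 75 per unit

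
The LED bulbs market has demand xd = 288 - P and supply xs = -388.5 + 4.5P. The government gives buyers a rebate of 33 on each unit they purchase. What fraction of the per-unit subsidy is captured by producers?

Producer share = 2/11

Pre-subsidy: 288 - P = -388.5 + 4.5P gives P* = 123, x* = 165.
With the rebate, buyers effectively pay Pb = Ps − 33, where Ps is the price sellers receive.
Demand in terms of Ps becomes xd = 288 − 1(Ps − 33) = 321 - Ps. Setting this equal to supply: 321 - Ps = -388.5 + 4.5Ps, so Ps = 129.
Buyers pay Pb = 129 − 33 = 96; x' = -388.5 + 4.5·129 = 192.
Buyers' price falls by P* − Pb = 123 − 96 = 27; sellers' price rises by Ps − P* = 129 − 123 = 6.
So producers capture 6/33 = 2/11 of each unit of subsidy.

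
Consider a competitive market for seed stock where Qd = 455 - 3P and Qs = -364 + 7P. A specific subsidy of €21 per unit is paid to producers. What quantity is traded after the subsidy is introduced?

Pre-subsidy: 455 - 3P = -364 + 7P gives P* = 81.9, Q* = 209.3.
With the subsidy, sellers receive Ps = Pb + 21 for each unit, where Pb is the price buyers pay.
Supply in terms of Pb becomes Qs = -364 + 7(Pb + 21) = -217 + 7Pb. Setting this equal to demand: 455 - 3Pb = -217 + 7Pb, so Pb = 67.2.
Sellers receive Ps = 67.2 + 21 = 88.2; Q' = 455 − 3·67.2 = 253.4.

Q' = 253.4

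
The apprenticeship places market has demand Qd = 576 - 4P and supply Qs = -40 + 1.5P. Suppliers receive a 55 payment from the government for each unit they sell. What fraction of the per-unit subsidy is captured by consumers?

Consumer share = 3/11

Pre-subsidy: 576 - 4P = -40 + 1.5P gives P* = 112, Q* = 128.
With the subsidy, sellers receive Ps = Pb + 55 for each unit, where Pb is the price buyers pay.
Supply in terms of Pb becomes Qs = -40 + 1.5(Pb + 55) = 42.5 + 1.5Pb. Setting this equal to demand: 576 - 4Pb = 42.5 + 1.5Pb, so Pb = 97.
Sellers receive Ps = 97 + 55 = 152; Q' = 576 − 4·97 = 188.
Buyers' price falls by P* − Pb = 112 − 97 = 15; sellers' price rises by Ps − P* = 152 − 112 = 40.
So consumers capture 15/55 = 3/11 of each unit of subsidy.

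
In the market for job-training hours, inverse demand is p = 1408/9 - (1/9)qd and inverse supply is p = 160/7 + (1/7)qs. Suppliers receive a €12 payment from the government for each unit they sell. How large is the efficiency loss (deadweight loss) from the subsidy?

Pre-subsidy: 1408/9 - (1/9)q = 160/7 + (1/7)q gives q* = 526 and p* = 98.
With the subsidy, sellers receive ps = pb + 12 for each unit, where pb is the price buyers pay.
On the curves, pb = 1408/9 - (1/9)q and ps = 160/7 + (1/7)q; the wedge ps − pb = 12 gives 160/7 + (1/7)q − (1408/9 - (1/9)q) = 12, so q' = 573.25.
Then pb = 1408/9 − (1/9)·573.25 = 92.75 and ps = 160/7 + (1/7)·573.25 = 104.75.
The subsidy expands output by 573.25 − 526 = 47.25 past the efficient level; on those units the gap between marginal cost and willingness to pay runs from 0 up to 12.
DWL = ½ × 12 × 47.25 = 283.5.

Deadweight loss = €283.5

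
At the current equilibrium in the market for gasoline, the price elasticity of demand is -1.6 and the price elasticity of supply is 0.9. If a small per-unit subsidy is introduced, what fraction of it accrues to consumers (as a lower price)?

Consumer share = 0.36

For a small subsidy around the equilibrium, the benefit split depends on the relative slopes, which at a point are proportional to the elasticities.
Buyer share = εs/(εs + |εd|) = 0.9/(0.9 + 1.6) = 0.36; seller share = |εd|/(εs + |εd|) = 0.64.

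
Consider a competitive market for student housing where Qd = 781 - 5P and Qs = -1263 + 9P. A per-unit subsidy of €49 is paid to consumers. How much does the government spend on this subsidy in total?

Government cost = €10216.5

Pre-subsidy: 781 - 5P = -1263 + 9P gives P* = 146, Q* = 51.
With the rebate, buyers effectively pay Pb = Ps − 49, where Ps is the price sellers receive.
Demand in terms of Ps becomes Qd = 781 − 5(Ps − 49) = 1026 - 5Ps. Setting this equal to supply: 1026 - 5Ps = -1263 + 9Ps, so Ps = 163.5.
Buyers pay Pb = 163.5 − 49 = 114.5; Q' = -1263 + 9·163.5 = 208.5.
Government outlay = subsidy × quantity = 49 × 208.5 = 10216.5.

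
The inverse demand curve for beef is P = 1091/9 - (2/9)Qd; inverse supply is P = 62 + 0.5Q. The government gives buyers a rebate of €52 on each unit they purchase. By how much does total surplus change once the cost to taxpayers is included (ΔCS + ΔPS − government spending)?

Pre-subsidy: 1091/9 - (2/9)Q = 62 + 0.5Q gives Q* = 82 and P* = 103.
With the rebate, buyers effectively pay Pb = Ps − 52, where Ps is the price sellers receive.
On the curves, Pb = 1091/9 - (2/9)Q and Ps = 62 + 0.5Q; the wedge Ps − Pb = 52 gives 62 + 0.5Q − (1091/9 - (2/9)Q) = 52, so Q' = 154.
Then Pb = 1091/9 − (2/9)·154 = 87 and Ps = 62 + 0.5·154 = 139.
ΔCS = ½(82 + 154)(103 − 87) = 1888; ΔPS = ½(82 + 154)(139 − 103) = 4248.
Government spending = 52 × 154 = 8008.
Net change = 1888 + 4248 − 8008 = -1872. The loss equals the DWL triangle ½·52·72.

Net change in total surplus = -€1872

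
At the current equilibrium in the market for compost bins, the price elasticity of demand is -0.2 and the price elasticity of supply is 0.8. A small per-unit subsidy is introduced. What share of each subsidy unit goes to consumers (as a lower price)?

For a small subsidy around the equilibrium, the benefit split depends on the relative slopes, which at a point are proportional to the elasticities.
Buyer share = εs/(εs + |εd|) = 0.8/(0.8 + 0.2) = 0.8; seller share = |εd|/(εs + |εd|) = 0.2.

Consumer share = 0.8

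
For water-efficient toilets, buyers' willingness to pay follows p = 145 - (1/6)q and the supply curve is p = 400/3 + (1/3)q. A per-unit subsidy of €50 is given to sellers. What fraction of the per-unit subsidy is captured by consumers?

Consumer share = 1/3

Pre-subsidy: 145 - (1/6)q = 400/3 + (1/3)q gives q* = 70/3 and p* = 1270/9.
With the subsidy, sellers receive ps = pb + 50 for each unit, where pb is the price buyers pay.
On the curves, pb = 145 - (1/6)q and ps = 400/3 + (1/3)q; the wedge ps − pb = 50 gives 400/3 + (1/3)q − (145 - (1/6)q) = 50, so q' = 370/3.
Then pb = 145 − (1/6)·(370/3) = 1120/9 and ps = 400/3 + (1/3)·(370/3) = 1570/9.
Buyers' price falls by p* − pb = 1270/9 − 1120/9 = 50/3; sellers' price rises by ps − p* = 1570/9 − 1270/9 = 100/3.
So consumers capture (50/3)/50 = 1/3 of each unit of subsidy.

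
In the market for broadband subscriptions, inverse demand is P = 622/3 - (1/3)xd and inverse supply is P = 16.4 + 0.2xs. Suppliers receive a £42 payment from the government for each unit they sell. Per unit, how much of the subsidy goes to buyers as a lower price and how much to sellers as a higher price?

Buyers gain £26.25 per unit; sellers gain £15.75 per unit

Pre-subsidy: 622/3 - (1/3)x = 16.4 + 0.2x gives x* = 358 and P* = 88.
With the subsidy, sellers receive Ps = Pb + 42 for each unit, where Pb is the price buyers pay.
On the curves, Pb = 622/3 - (1/3)x and Ps = 16.4 + 0.2x; the wedge Ps − Pb = 42 gives 16.4 + 0.2x − (622/3 - (1/3)x) = 42, so x' = 436.75.
Then Pb = 622/3 − (1/3)·436.75 = 61.75 and Ps = 16.4 + 0.2·436.75 = 103.75.
Buyers' price falls by P* − Pb = 88 − 61.75 = 26.25; sellers' price rises by Ps − P* = 103.75 − 88 = 15.75.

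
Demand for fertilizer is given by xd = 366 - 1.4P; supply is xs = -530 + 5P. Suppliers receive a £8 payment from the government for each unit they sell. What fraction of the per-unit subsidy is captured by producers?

Producer share = 0.21875

Pre-subsidy: 366 - 1.4P = -530 + 5P gives P* = 140, x* = 170.
With the subsidy, sellers receive Ps = Pb + 8 for each unit, where Pb is the price buyers pay.
Supply in terms of Pb becomes xs = -530 + 5(Pb + 8) = -490 + 5Pb. Setting this equal to demand: 366 - 1.4Pb = -490 + 5Pb, so Pb = 133.75.
Sellers receive Ps = 133.75 + 8 = 141.75; x' = 366 − 1.4·133.75 = 178.75.
Buyers' price falls by P* − Pb = 140 − 133.75 = 6.25; sellers' price rises by Ps − P* = 141.75 − 140 = 1.75.
So producers capture 1.75/8 = 0.21875 of each unit of subsidy.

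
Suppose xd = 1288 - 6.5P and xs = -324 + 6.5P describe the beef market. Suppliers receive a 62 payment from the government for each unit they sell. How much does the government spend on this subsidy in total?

Pre-subsidy: 1288 - 6.5P = -324 + 6.5P gives P* = 124, x* = 482.
With the subsidy, sellers receive Ps = Pb + 62 for each unit, where Pb is the price buyers pay.
Supply in terms of Pb becomes xs = -324 + 6.5(Pb + 62) = 79 + 6.5Pb. Setting this equal to demand: 1288 - 6.5Pb = 79 + 6.5Pb, so Pb = 93.
Sellers receive Ps = 93 + 62 = 155; x' = 1288 − 6.5·93 = 683.5.
Government outlay = subsidy × quantity = 62 × 683.5 = 42377.

Government cost = 42377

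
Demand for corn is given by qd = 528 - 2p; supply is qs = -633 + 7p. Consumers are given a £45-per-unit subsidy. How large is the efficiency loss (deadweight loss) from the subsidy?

Pre-subsidy: 528 - 2p = -633 + 7p gives p* = 129, q* = 270.
With the rebate, buyers effectively pay pb = ps − 45, where ps is the price sellers receive.
Demand in terms of ps becomes qd = 528 − 2(ps − 45) = 618 - 2ps. Setting this equal to supply: 618 - 2ps = -633 + 7ps, so ps = 139.
Buyers pay pb = 139 − 45 = 94; q' = -633 + 7·139 = 340.
The subsidy expands output by 340 − 270 = 70 past the efficient level; on those units the gap between marginal cost and willingness to pay runs from 0 up to 45.
DWL = ½ × 45 × 70 = 1575.

Deadweight loss = £1575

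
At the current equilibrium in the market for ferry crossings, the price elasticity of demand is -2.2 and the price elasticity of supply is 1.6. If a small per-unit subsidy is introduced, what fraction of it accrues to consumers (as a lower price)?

For a small subsidy around the equilibrium, the benefit split depends on the relative slopes, which at a point are proportional to the elasticities.
Buyer share = εs/(εs + |εd|) = 1.6/(1.6 + 2.2) = 8/19; seller share = |εd|/(εs + |εd|) = 11/19.

Consumer share = 8/19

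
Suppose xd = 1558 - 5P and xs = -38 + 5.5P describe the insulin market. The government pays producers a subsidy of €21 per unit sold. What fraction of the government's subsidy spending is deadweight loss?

Pre-subsidy: 1558 - 5P = -38 + 5.5P gives P* = 152, x* = 798.
With the subsidy, sellers receive Ps = Pb + 21 for each unit, where Pb is the price buyers pay.
Supply in terms of Pb becomes xs = -38 + 5.5(Pb + 21) = 77.5 + 5.5Pb. Setting this equal to demand: 1558 - 5Pb = 77.5 + 5.5Pb, so Pb = 141.
Sellers receive Ps = 141 + 21 = 162; x' = 1558 − 5·141 = 853.
ΔCS = ½(798 + 853)(152 − 141) = 9080.5; ΔPS = ½(798 + 853)(162 − 152) = 8255.
Government spending = 21 × 853 = 17913.
DWL = ½ × 21 × (853 − 798) = 577.5; fraction = 577.5 / 17913 = 55/1706.

DWL / government spending = 55/1706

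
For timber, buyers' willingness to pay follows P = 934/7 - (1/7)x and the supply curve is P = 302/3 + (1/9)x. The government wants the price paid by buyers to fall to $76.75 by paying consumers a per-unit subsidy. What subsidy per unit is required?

Required subsidy s = $68 per unit

At a buyer price of 76.75, quantity demanded is 934 − 7·76.75 = 396.75.
Sellers supply 396.75 only when they receive Ps = 302/3 + (1/9)·396.75 = 144.75.
s = Ps − Pb = 144.75 − 76.75 = 68.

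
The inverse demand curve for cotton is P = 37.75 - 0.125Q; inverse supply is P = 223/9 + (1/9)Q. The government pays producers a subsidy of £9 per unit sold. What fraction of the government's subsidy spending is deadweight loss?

DWL / government spending = 162/791

Pre-subsidy: 37.75 - 0.125Q = 223/9 + (1/9)Q gives Q* = 934/17 and P* = 525/17.
With the subsidy, sellers receive Ps = Pb + 9 for each unit, where Pb is the price buyers pay.
On the curves, Pb = 37.75 - 0.125Q and Ps = 223/9 + (1/9)Q; the wedge Ps − Pb = 9 gives 223/9 + (1/9)Q − (37.75 - 0.125Q) = 9, so Q' = 1582/17.
Then Pb = 37.75 − 0.125·(1582/17) = 444/17 and Ps = 223/9 + (1/9)·(1582/17) = 597/17.
ΔCS = ½(934/17 + 1582/17)(525/17 − 444/17) = 5994/17; ΔPS = ½(934/17 + 1582/17)(597/17 − 525/17) = 5328/17.
Government spending = 9 × 1582/17 = 14238/17.
DWL = ½ × 9 × (1582/17 − 934/17) = 2916/17; fraction = (2916/17) / (14238/17) = 162/791.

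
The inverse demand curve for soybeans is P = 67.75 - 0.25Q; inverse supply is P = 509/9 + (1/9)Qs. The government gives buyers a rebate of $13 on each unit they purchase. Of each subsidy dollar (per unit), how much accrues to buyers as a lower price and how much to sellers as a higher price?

Pre-subsidy: 67.75 - 0.25Q = 509/9 + (1/9)Q gives Q* = 31 and P* = 60.
With the rebate, buyers effectively pay Pb = Ps − 13, where Ps is the price sellers receive.
On the curves, Pb = 67.75 - 0.25Q and Ps = 509/9 + (1/9)Q; the wedge Ps − Pb = 13 gives 509/9 + (1/9)Q − (67.75 - 0.25Q) = 13, so Q' = 67.
Then Pb = 67.75 − 0.25·67 = 51 and Ps = 509/9 + (1/9)·67 = 64.
Buyers' price falls by P* − Pb = 60 − 51 = 9; sellers' price rises by Ps − P* = 64 − 60 = 4.

Buyers gain $9 per unit; sellers gain $4 per unit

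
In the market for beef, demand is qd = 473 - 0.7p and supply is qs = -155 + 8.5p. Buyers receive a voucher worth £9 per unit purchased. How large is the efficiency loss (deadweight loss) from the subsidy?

Deadweight loss = 9639/368

Pre-subsidy: 473 - 0.7p = -155 + 8.5p gives p* = 1570/23, q* = 9780/23.
With the rebate, buyers effectively pay pb = ps − 9, where ps is the price sellers receive.
Demand in terms of ps becomes qd = 473 − 0.7(ps − 9) = 479.3 - 0.7ps. Setting this equal to supply: 479.3 - 0.7ps = -155 + 8.5ps, so ps = 6343/92.
Buyers pay pb = 6343/92 − 9 = 5515/92; q' = -155 + 8.5·(6343/92) = 79311/184.
The subsidy expands output by 79311/184 − 9780/23 = 1071/184 past the efficient level; on those units the gap between marginal cost and willingness to pay runs from 0 up to 9.
DWL = ½ × 9 × 1071/184 = 9639/368.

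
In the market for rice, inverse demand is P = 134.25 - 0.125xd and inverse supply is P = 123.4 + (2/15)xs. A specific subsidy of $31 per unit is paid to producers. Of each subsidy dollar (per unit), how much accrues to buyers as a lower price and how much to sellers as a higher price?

Pre-subsidy: 134.25 - 0.125x = 123.4 + (2/15)x gives x* = 42 and P* = 129.
With the subsidy, sellers receive Ps = Pb + 31 for each unit, where Pb is the price buyers pay.
On the curves, Pb = 134.25 - 0.125x and Ps = 123.4 + (2/15)x; the wedge Ps − Pb = 31 gives 123.4 + (2/15)x − (134.25 - 0.125x) = 31, so x' = 162.
Then Pb = 134.25 − 0.125·162 = 114 and Ps = 123.4 + (2/15)·162 = 145.
Buyers' price falls by P* − Pb = 129 − 114 = 15; sellers' price rises by Ps − P* = 145 − 129 = 16.

Buyers gain $15 per unit; sellers gain $16 per unit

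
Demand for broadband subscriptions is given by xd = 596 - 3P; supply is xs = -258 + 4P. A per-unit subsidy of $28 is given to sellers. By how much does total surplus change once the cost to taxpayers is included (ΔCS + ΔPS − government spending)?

Net change in total surplus = -$672

Pre-subsidy: 596 - 3P = -258 + 4P gives P* = 122, x* = 230.
With the subsidy, sellers receive Ps = Pb + 28 for each unit, where Pb is the price buyers pay.
Supply in terms of Pb becomes xs = -258 + 4(Pb + 28) = -146 + 4Pb. Setting this equal to demand: 596 - 3Pb = -146 + 4Pb, so Pb = 106.
Sellers receive Ps = 106 + 28 = 134; x' = 596 − 3·106 = 278.
ΔCS = ½(230 + 278)(122 − 106) = 4064; ΔPS = ½(230 + 278)(134 − 122) = 3048.
Government spending = 28 × 278 = 7784.
Net change = 4064 + 3048 − 7784 = -672. The loss equals the DWL triangle ½·28·48.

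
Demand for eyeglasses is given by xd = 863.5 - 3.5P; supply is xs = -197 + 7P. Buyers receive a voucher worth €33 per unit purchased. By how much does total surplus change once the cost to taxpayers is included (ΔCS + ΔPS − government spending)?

Net change in total surplus = -€1270.5

Pre-subsidy: 863.5 - 3.5P = -197 + 7P gives P* = 101, x* = 510.
With the rebate, buyers effectively pay Pb = Ps − 33, where Ps is the price sellers receive.
Demand in terms of Ps becomes xd = 863.5 − 3.5(Ps − 33) = 979 - 3.5Ps. Setting this equal to supply: 979 - 3.5Ps = -197 + 7Ps, so Ps = 112.
Buyers pay Pb = 112 − 33 = 79; x' = -197 + 7·112 = 587.
ΔCS = ½(510 + 587)(101 − 79) = 12067; ΔPS = ½(510 + 587)(112 − 101) = 6033.5.
Government spending = 33 × 587 = 19371.
Net change = 12067 + 6033.5 − 19371 = -1270.5. The loss equals the DWL triangle ½·33·77.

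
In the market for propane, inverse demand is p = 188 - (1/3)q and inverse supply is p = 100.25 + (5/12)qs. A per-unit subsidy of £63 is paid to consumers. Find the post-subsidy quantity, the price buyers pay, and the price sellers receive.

Pre-subsidy: 188 - (1/3)q = 100.25 + (5/12)q gives q* = 117 and p* = 149.
With the rebate, buyers effectively pay pb = ps − 63, where ps is the price sellers receive.
On the curves, pb = 188 - (1/3)q and ps = 100.25 + (5/12)q; the wedge ps − pb = 63 gives 100.25 + (5/12)q − (188 - (1/3)q) = 63, so q' = 201.
Then pb = 188 − (1/3)·201 = 121 and ps = 100.25 + (5/12)·201 = 184.

q' = 201; buyers pay £121; sellers receive £184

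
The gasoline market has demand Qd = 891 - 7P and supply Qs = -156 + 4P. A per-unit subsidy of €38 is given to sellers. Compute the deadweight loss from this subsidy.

Pre-subsidy: 891 - 7P = -156 + 4P gives P* = 1047/11, Q* = 2472/11.
With the subsidy, sellers receive Ps = Pb + 38 for each unit, where Pb is the price buyers pay.
Supply in terms of Pb becomes Qs = -156 + 4(Pb + 38) = -4 + 4Pb. Setting this equal to demand: 891 - 7Pb = -4 + 4Pb, so Pb = 895/11.
Sellers receive Ps = 895/11 + 38 = 1313/11; Q' = 891 − 7·(895/11) = 3536/11.
The subsidy expands output by 3536/11 − 2472/11 = 1064/11 past the efficient level; on those units the gap between marginal cost and willingness to pay runs from 0 up to 38.
DWL = ½ × 38 × 1064/11 = 20216/11.

Deadweight loss = 20216/11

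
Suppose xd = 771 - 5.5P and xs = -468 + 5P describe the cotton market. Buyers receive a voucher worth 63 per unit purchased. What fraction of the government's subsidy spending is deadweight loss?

Pre-subsidy: 771 - 5.5P = -468 + 5P gives P* = 118, x* = 122.
With the rebate, buyers effectively pay Pb = Ps − 63, where Ps is the price sellers receive.
Demand in terms of Ps becomes xd = 771 − 5.5(Ps − 63) = 1117.5 - 5.5Ps. Setting this equal to supply: 1117.5 - 5.5Ps = -468 + 5Ps, so Ps = 151.
Buyers pay Pb = 151 − 63 = 88; x' = -468 + 5·151 = 287.
ΔCS = ½(122 + 287)(118 − 88) = 6135; ΔPS = ½(122 + 287)(151 − 118) = 6748.5.
Government spending = 63 × 287 = 18081.
DWL = ½ × 63 × (287 − 122) = 5197.5; fraction = 5197.5 / 18081 = 165/574.

DWL / government spending = 165/574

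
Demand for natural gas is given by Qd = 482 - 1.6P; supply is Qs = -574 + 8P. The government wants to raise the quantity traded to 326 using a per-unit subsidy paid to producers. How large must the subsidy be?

Required subsidy s = 15 per unit

At Q = 326, invert demand for the buyer price: Pb = (482 − 326)/1.6 = 97.5; invert supply for the seller price: Ps = (326 − (-574))/8 = 112.5.
The subsidy must fill the gap: s = Ps − Pb = 112.5 − 97.5 = 15.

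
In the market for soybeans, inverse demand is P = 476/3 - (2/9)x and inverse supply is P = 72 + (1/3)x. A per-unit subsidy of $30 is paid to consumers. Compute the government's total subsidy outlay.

Pre-subsidy: 476/3 - (2/9)x = 72 + (1/3)x gives x* = 156 and P* = 124.
With the rebate, buyers effectively pay Pb = Ps − 30, where Ps is the price sellers receive.
On the curves, Pb = 476/3 - (2/9)x and Ps = 72 + (1/3)x; the wedge Ps − Pb = 30 gives 72 + (1/3)x − (476/3 - (2/9)x) = 30, so x' = 210.
Then Pb = 476/3 − (2/9)·210 = 112 and Ps = 72 + (1/3)·210 = 142.
Government outlay = subsidy × quantity = 30 × 210 = 6300.

Government cost = $6300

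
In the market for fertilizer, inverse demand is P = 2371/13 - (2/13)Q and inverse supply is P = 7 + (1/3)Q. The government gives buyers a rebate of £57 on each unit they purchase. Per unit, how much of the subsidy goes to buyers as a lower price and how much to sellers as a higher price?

Buyers gain £18 per unit; sellers gain £39 per unit

Pre-subsidy: 2371/13 - (2/13)Q = 7 + (1/3)Q gives Q* = 360 and P* = 127.
With the rebate, buyers effectively pay Pb = Ps − 57, where Ps is the price sellers receive.
On the curves, Pb = 2371/13 - (2/13)Q and Ps = 7 + (1/3)Q; the wedge Ps − Pb = 57 gives 7 + (1/3)Q − (2371/13 - (2/13)Q) = 57, so Q' = 477.
Then Pb = 2371/13 − (2/13)·477 = 109 and Ps = 7 + (1/3)·477 = 166.
Buyers' price falls by P* − Pb = 127 − 109 = 18; sellers' price rises by Ps − P* = 166 − 127 = 39.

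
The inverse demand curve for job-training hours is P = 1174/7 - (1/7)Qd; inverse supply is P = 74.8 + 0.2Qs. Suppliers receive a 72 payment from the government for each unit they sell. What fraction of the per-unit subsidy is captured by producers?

Producer share = 7/12

Pre-subsidy: 1174/7 - (1/7)Q = 74.8 + 0.2Q gives Q* = 271 and P* = 129.
With the subsidy, sellers receive Ps = Pb + 72 for each unit, where Pb is the price buyers pay.
On the curves, Pb = 1174/7 - (1/7)Q and Ps = 74.8 + 0.2Q; the wedge Ps − Pb = 72 gives 74.8 + 0.2Q − (1174/7 - (1/7)Q) = 72, so Q' = 481.
Then Pb = 1174/7 − (1/7)·481 = 99 and Ps = 74.8 + 0.2·481 = 171.
Buyers' price falls by P* − Pb = 129 − 99 = 30; sellers' price rises by Ps − P* = 171 − 129 = 42.
So producers capture 42/72 = 7/12 of each unit of subsidy.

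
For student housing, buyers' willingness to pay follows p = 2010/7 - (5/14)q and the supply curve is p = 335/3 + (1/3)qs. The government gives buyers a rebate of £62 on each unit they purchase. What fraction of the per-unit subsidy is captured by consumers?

Pre-subsidy: 2010/7 - (5/14)q = 335/3 + (1/3)q gives q* = 7370/29 and p* = 5695/29.
With the rebate, buyers effectively pay pb = ps − 62, where ps is the price sellers receive.
On the curves, pb = 2010/7 - (5/14)q and ps = 335/3 + (1/3)q; the wedge ps − pb = 62 gives 335/3 + (1/3)q − (2010/7 - (5/14)q) = 62, so q' = 9974/29.
Then pb = 2010/7 − (5/14)·(9974/29) = 4765/29 and ps = 335/3 + (1/3)·(9974/29) = 6563/29.
Buyers' price falls by p* − pb = 5695/29 − 4765/29 = 930/29; sellers' price rises by ps − p* = 6563/29 − 5695/29 = 868/29.
So consumers capture (930/29)/62 = 15/29 of each unit of subsidy.

Consumer share = 15/29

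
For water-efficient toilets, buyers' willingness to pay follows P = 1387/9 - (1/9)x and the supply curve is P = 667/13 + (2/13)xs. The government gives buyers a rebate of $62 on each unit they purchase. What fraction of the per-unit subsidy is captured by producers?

Producer share = 18/31

Pre-subsidy: 1387/9 - (1/9)x = 667/13 + (2/13)x gives x* = 388 and P* = 111.
With the rebate, buyers effectively pay Pb = Ps − 62, where Ps is the price sellers receive.
On the curves, Pb = 1387/9 - (1/9)x and Ps = 667/13 + (2/13)x; the wedge Ps − Pb = 62 gives 667/13 + (2/13)x − (1387/9 - (1/9)x) = 62, so x' = 622.
Then Pb = 1387/9 − (1/9)·622 = 85 and Ps = 667/13 + (2/13)·622 = 147.
Buyers' price falls by P* − Pb = 111 − 85 = 26; sellers' price rises by Ps − P* = 147 − 111 = 36.
So producers capture 36/62 = 18/31 of each unit of subsidy.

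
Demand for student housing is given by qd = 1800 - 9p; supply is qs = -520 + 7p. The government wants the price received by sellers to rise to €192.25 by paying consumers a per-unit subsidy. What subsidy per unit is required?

At a seller price of 192.25, quantity supplied is -520 + 7·192.25 = 825.75.
Buyers absorb 825.75 only when they pay pb with 1800 − 9·pb = 825.75, i.e. pb = 108.25.
s = ps − pb = 192.25 − 108.25 = 84.

Required subsidy s = €84 per unit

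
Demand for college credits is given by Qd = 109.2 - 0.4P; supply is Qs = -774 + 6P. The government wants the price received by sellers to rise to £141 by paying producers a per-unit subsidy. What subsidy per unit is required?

Required subsidy s = £48 per unit

At a seller price of 141, quantity supplied is -774 + 6·141 = 72.
Buyers absorb 72 only when they pay Pb with 109.2 − 0.4·Pb = 72, i.e. Pb = 93.
s = Ps − Pb = 141 − 93 = 48.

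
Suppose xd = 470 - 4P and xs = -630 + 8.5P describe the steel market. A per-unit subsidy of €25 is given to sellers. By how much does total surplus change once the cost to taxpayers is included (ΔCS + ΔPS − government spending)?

Net change in total surplus = -€850

Pre-subsidy: 470 - 4P = -630 + 8.5P gives P* = 88, x* = 118.
With the subsidy, sellers receive Ps = Pb + 25 for each unit, where Pb is the price buyers pay.
Supply in terms of Pb becomes xs = -630 + 8.5(Pb + 25) = -417.5 + 8.5Pb. Setting this equal to demand: 470 - 4Pb = -417.5 + 8.5Pb, so Pb = 71.
Sellers receive Ps = 71 + 25 = 96; x' = 470 − 4·71 = 186.
ΔCS = ½(118 + 186)(88 − 71) = 2584; ΔPS = ½(118 + 186)(96 − 88) = 1216.
Government spending = 25 × 186 = 4650.
Net change = 2584 + 1216 − 4650 = -850. The loss equals the DWL triangle ½·25·68.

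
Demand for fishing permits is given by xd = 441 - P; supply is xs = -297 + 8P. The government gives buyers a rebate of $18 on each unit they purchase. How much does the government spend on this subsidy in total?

Pre-subsidy: 441 - P = -297 + 8P gives P* = 82, x* = 359.
With the rebate, buyers effectively pay Pb = Ps − 18, where Ps is the price sellers receive.
Demand in terms of Ps becomes xd = 441 − 1(Ps − 18) = 459 - Ps. Setting this equal to supply: 459 - Ps = -297 + 8Ps, so Ps = 84.
Buyers pay Pb = 84 − 18 = 66; x' = -297 + 8·84 = 375.
Government outlay = subsidy × quantity = 18 × 375 = 6750.

Government cost = $6750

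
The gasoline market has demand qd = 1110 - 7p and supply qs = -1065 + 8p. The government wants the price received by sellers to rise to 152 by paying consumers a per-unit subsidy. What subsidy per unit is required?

At a seller price of 152, quantity supplied is -1065 + 8·152 = 151.
Buyers absorb 151 only when they pay pb with 1110 − 7·pb = 151, i.e. pb = 137.
s = ps − pb = 152 − 137 = 15.

Required subsidy s = 15 per unit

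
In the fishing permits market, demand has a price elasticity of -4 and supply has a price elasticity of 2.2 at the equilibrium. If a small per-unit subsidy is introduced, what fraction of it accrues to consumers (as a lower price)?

Consumer share = 11/31

For a small subsidy around the equilibrium, the benefit split depends on the relative slopes, which at a point are proportional to the elasticities.
Buyer share = εs/(εs + |εd|) = 2.2/(2.2 + 4) = 11/31; seller share = |εd|/(εs + |εd|) = 20/31.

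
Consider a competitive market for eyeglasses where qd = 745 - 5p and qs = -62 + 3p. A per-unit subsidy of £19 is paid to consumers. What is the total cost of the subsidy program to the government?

Government cost = £5248.75

Pre-subsidy: 745 - 5p = -62 + 3p gives p* = 100.875, q* = 240.625.
With the rebate, buyers effectively pay pb = ps − 19, where ps is the price sellers receive.
Demand in terms of ps becomes qd = 745 − 5(ps − 19) = 840 - 5ps. Setting this equal to supply: 840 - 5ps = -62 + 3ps, so ps = 112.75.
Buyers pay pb = 112.75 − 19 = 93.75; q' = -62 + 3·112.75 = 276.25.
Government outlay = subsidy × quantity = 19 × 276.25 = 5248.75.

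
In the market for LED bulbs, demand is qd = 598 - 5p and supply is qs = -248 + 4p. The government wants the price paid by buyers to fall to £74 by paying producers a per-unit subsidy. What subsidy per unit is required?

Required subsidy s = £45 per unit

At a buyer price of 74, quantity demanded is 598 − 5·74 = 228.
Sellers supply 228 only when they receive ps with -248 + 4·ps = 228, i.e. ps = 119.
s = ps − pb = 119 − 74 = 45.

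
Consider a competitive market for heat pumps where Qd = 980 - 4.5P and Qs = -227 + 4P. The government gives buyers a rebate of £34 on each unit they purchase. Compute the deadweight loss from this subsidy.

Deadweight loss = £1224

Pre-subsidy: 980 - 4.5P = -227 + 4P gives P* = 142, Q* = 341.
With the rebate, buyers effectively pay Pb = Ps − 34, where Ps is the price sellers receive.
Demand in terms of Ps becomes Qd = 980 − 4.5(Ps − 34) = 1133 - 4.5Ps. Setting this equal to supply: 1133 - 4.5Ps = -227 + 4Ps, so Ps = 160.
Buyers pay Pb = 160 − 34 = 126; Q' = -227 + 4·160 = 413.
The subsidy expands output by 413 − 341 = 72 past the efficient level; on those units the gap between marginal cost and willingness to pay runs from 0 up to 34.
DWL = ½ × 34 × 72 = 1224.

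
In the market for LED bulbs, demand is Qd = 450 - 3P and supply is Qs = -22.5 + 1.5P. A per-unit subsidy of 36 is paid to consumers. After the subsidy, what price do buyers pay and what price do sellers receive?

Pre-subsidy: 450 - 3P = -22.5 + 1.5P gives P* = 105, Q* = 135.
With the rebate, buyers effectively pay Pb = Ps − 36, where Ps is the price sellers receive.
Demand in terms of Ps becomes Qd = 450 − 3(Ps − 36) = 558 - 3Ps. Setting this equal to supply: 558 - 3Ps = -22.5 + 1.5Ps, so Ps = 129.
Buyers pay Pb = 129 − 36 = 93; Q' = -22.5 + 1.5·129 = 171.

Buyers pay 93; sellers receive 129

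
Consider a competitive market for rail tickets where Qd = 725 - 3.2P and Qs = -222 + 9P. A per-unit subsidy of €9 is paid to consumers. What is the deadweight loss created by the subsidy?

Pre-subsidy: 725 - 3.2P = -222 + 9P gives P* = 4735/61, Q* = 29073/61.
With the rebate, buyers effectively pay Pb = Ps − 9, where Ps is the price sellers receive.
Demand in terms of Ps becomes Qd = 725 − 3.2(Ps − 9) = 753.8 - 3.2Ps. Setting this equal to supply: 753.8 - 3.2Ps = -222 + 9Ps, so Ps = 4879/61.
Buyers pay Pb = 4879/61 − 9 = 4330/61; Q' = -222 + 9·(4879/61) = 30369/61.
The subsidy expands output by 30369/61 − 29073/61 = 1296/61 past the efficient level; on those units the gap between marginal cost and willingness to pay runs from 0 up to 9.
DWL = ½ × 9 × 1296/61 = 5832/61.

Deadweight loss = 5832/61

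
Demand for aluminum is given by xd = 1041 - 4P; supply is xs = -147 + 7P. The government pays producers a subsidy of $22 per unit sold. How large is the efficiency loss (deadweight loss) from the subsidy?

Pre-subsidy: 1041 - 4P = -147 + 7P gives P* = 108, x* = 609.
With the subsidy, sellers receive Ps = Pb + 22 for each unit, where Pb is the price buyers pay.
Supply in terms of Pb becomes xs = -147 + 7(Pb + 22) = 7 + 7Pb. Setting this equal to demand: 1041 - 4Pb = 7 + 7Pb, so Pb = 94.
Sellers receive Ps = 94 + 22 = 116; x' = 1041 − 4·94 = 665.
The subsidy expands output by 665 − 609 = 56 past the efficient level; on those units the gap between marginal cost and willingness to pay runs from 0 up to 22.
DWL = ½ × 22 × 56 = 616.

Deadweight loss = $616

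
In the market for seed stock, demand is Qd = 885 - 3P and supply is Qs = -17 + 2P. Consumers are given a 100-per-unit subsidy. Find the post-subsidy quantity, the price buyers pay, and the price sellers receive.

Q' = 463.8; buyers pay 140.4; sellers receive 240.4

Pre-subsidy: 885 - 3P = -17 + 2P gives P* = 180.4, Q* = 343.8.
With the rebate, buyers effectively pay Pb = Ps − 100, where Ps is the price sellers receive.
Demand in terms of Ps becomes Qd = 885 − 3(Ps − 100) = 1185 - 3Ps. Setting this equal to supply: 1185 - 3Ps = -17 + 2Ps, so Ps = 240.4.
Buyers pay Pb = 240.4 − 100 = 140.4; Q' = -17 + 2·240.4 = 463.8.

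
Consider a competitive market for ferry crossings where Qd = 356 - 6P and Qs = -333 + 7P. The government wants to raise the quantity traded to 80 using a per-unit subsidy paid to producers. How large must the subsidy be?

At Q = 80, invert demand for the buyer price: Pb = (356 − 80)/6 = 46; invert supply for the seller price: Ps = (80 − (-333))/7 = 59.
The subsidy must fill the gap: s = Ps − Pb = 59 − 46 = 13.

Required subsidy s = 13 per unit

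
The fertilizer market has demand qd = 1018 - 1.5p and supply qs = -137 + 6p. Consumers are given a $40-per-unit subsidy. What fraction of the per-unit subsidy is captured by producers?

Producer share = 0.2

Pre-subsidy: 1018 - 1.5p = -137 + 6p gives p* = 154, q* = 787.
With the rebate, buyers effectively pay pb = ps − 40, where ps is the price sellers receive.
Demand in terms of ps becomes qd = 1018 − 1.5(ps − 40) = 1078 - 1.5ps. Setting this equal to supply: 1078 - 1.5ps = -137 + 6ps, so ps = 162.
Buyers pay pb = 162 − 40 = 122; q' = -137 + 6·162 = 835.
Buyers' price falls by p* − pb = 154 − 122 = 32; sellers' price rises by ps − p* = 162 − 154 = 8.
So producers capture 8/40 = 0.2 of each unit of subsidy.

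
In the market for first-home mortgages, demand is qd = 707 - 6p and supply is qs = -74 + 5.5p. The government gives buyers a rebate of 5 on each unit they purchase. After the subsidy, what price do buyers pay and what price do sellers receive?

Pre-subsidy: 707 - 6p = -74 + 5.5p gives p* = 1562/23, q* = 6889/23.
With the rebate, buyers effectively pay pb = ps − 5, where ps is the price sellers receive.
Demand in terms of ps becomes qd = 707 − 6(ps − 5) = 737 - 6ps. Setting this equal to supply: 737 - 6ps = -74 + 5.5ps, so ps = 1622/23.
Buyers pay pb = 1622/23 − 5 = 1507/23; q' = -74 + 5.5·(1622/23) = 7219/23.

Buyers pay 1507/23; sellers receive 1622/23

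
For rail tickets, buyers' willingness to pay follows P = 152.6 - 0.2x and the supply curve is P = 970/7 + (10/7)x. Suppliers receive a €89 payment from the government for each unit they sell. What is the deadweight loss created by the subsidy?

Deadweight loss = 277235/114

Pre-subsidy: 152.6 - 0.2x = 970/7 + (10/7)x gives x* = 491/57 and P* = 8600/57.
With the subsidy, sellers receive Ps = Pb + 89 for each unit, where Pb is the price buyers pay.
On the curves, Pb = 152.6 - 0.2x and Ps = 970/7 + (10/7)x; the wedge Ps − Pb = 89 gives 970/7 + (10/7)x − (152.6 - 0.2x) = 89, so x' = 1202/19.
Then Pb = 152.6 − 0.2·(1202/19) = 2659/19 and Ps = 970/7 + (10/7)·(1202/19) = 4350/19.
The subsidy expands output by 1202/19 − 491/57 = 3115/57 past the efficient level; on those units the gap between marginal cost and willingness to pay runs from 0 up to 89.
DWL = ½ × 89 × 3115/57 = 277235/114.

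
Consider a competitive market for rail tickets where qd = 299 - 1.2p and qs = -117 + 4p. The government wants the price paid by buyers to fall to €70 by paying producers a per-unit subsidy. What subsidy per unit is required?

At a buyer price of 70, quantity demanded is 299 − 1.2·70 = 215.
Sellers supply 215 only when they receive ps with -117 + 4·ps = 215, i.e. ps = 83.
s = ps − pb = 83 − 70 = 13.

Required subsidy s = €13 per unit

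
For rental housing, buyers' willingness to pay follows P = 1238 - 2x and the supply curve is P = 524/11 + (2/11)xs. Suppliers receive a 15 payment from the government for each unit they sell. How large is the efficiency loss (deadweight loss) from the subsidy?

Pre-subsidy: 1238 - 2x = 524/11 + (2/11)x gives x* = 6547/12 and P* = 881/6.
With the subsidy, sellers receive Ps = Pb + 15 for each unit, where Pb is the price buyers pay.
On the curves, Pb = 1238 - 2x and Ps = 524/11 + (2/11)x; the wedge Ps − Pb = 15 gives 524/11 + (2/11)x − (1238 - 2x) = 15, so x' = 13259/24.
Then Pb = 1238 − 2·(13259/24) = 1597/12 and Ps = 524/11 + (2/11)·(13259/24) = 1777/12.
The subsidy expands output by 13259/24 − 6547/12 = 6.875 past the efficient level; on those units the gap between marginal cost and willingness to pay runs from 0 up to 15.
DWL = ½ × 15 × 6.875 = 51.5625.

Deadweight loss = 51.5625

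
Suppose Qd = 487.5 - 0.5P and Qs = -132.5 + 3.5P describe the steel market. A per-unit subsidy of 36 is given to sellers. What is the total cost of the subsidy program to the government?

Government cost = 15327

Pre-subsidy: 487.5 - 0.5P = -132.5 + 3.5P gives P* = 155, Q* = 410.
With the subsidy, sellers receive Ps = Pb + 36 for each unit, where Pb is the price buyers pay.
Supply in terms of Pb becomes Qs = -132.5 + 3.5(Pb + 36) = -6.5 + 3.5Pb. Setting this equal to demand: 487.5 - 0.5Pb = -6.5 + 3.5Pb, so Pb = 123.5.
Sellers receive Ps = 123.5 + 36 = 159.5; Q' = 487.5 − 0.5·123.5 = 425.75.
Government outlay = subsidy × quantity = 36 × 425.75 = 15327.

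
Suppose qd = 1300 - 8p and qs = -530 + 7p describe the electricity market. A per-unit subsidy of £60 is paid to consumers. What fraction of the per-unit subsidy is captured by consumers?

Consumer share = 7/15

Pre-subsidy: 1300 - 8p = -530 + 7p gives p* = 122, q* = 324.
With the rebate, buyers effectively pay pb = ps − 60, where ps is the price sellers receive.
Demand in terms of ps becomes qd = 1300 − 8(ps − 60) = 1780 - 8ps. Setting this equal to supply: 1780 - 8ps = -530 + 7ps, so ps = 154.
Buyers pay pb = 154 − 60 = 94; q' = -530 + 7·154 = 548.
Buyers' price falls by p* − pb = 122 − 94 = 28; sellers' price rises by ps − p* = 154 − 122 = 32.
So consumers capture 28/60 = 7/15 of each unit of subsidy.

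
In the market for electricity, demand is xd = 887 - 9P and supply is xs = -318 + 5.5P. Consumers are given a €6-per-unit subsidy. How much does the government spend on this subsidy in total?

Pre-subsidy: 887 - 9P = -318 + 5.5P gives P* = 2410/29, x* = 4033/29.
With the rebate, buyers effectively pay Pb = Ps − 6, where Ps is the price sellers receive.
Demand in terms of Ps becomes xd = 887 − 9(Ps − 6) = 941 - 9Ps. Setting this equal to supply: 941 - 9Ps = -318 + 5.5Ps, so Ps = 2518/29.
Buyers pay Pb = 2518/29 − 6 = 2344/29; x' = -318 + 5.5·(2518/29) = 4627/29.
Government outlay = subsidy × quantity = 6 × 4627/29 = 27762/29.

Government cost = 27762/29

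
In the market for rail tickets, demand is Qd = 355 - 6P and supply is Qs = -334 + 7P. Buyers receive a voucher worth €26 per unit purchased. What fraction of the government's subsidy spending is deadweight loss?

DWL / government spending = 42/121

Pre-subsidy: 355 - 6P = -334 + 7P gives P* = 53, Q* = 37.
With the rebate, buyers effectively pay Pb = Ps − 26, where Ps is the price sellers receive.
Demand in terms of Ps becomes Qd = 355 − 6(Ps − 26) = 511 - 6Ps. Setting this equal to supply: 511 - 6Ps = -334 + 7Ps, so Ps = 65.
Buyers pay Pb = 65 − 26 = 39; Q' = -334 + 7·65 = 121.
ΔCS = ½(37 + 121)(53 − 39) = 1106; ΔPS = ½(37 + 121)(65 − 53) = 948.
Government spending = 26 × 121 = 3146.
DWL = ½ × 26 × (121 − 37) = 1092; fraction = 1092 / 3146 = 42/121.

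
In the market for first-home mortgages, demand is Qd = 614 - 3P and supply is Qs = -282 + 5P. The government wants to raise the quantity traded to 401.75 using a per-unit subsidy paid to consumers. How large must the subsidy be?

Required subsidy s = 66 per unit

At Q = 401.75, invert demand for the buyer price: Pb = (614 − 401.75)/3 = 70.75; invert supply for the seller price: Ps = (401.75 − (-282))/5 = 136.75.
The subsidy must fill the gap: s = Ps − Pb = 136.75 − 70.75 = 66.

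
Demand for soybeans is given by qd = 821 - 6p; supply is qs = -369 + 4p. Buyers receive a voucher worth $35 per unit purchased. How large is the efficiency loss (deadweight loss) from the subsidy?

Deadweight loss = $1470

Pre-subsidy: 821 - 6p = -369 + 4p gives p* = 119, q* = 107.
With the rebate, buyers effectively pay pb = ps − 35, where ps is the price sellers receive.
Demand in terms of ps becomes qd = 821 − 6(ps − 35) = 1031 - 6ps. Setting this equal to supply: 1031 - 6ps = -369 + 4ps, so ps = 140.
Buyers pay pb = 140 − 35 = 105; q' = -369 + 4·140 = 191.
The subsidy expands output by 191 − 107 = 84 past the efficient level; on those units the gap between marginal cost and willingness to pay runs from 0 up to 35.
DWL = ½ × 35 × 84 = 1470.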